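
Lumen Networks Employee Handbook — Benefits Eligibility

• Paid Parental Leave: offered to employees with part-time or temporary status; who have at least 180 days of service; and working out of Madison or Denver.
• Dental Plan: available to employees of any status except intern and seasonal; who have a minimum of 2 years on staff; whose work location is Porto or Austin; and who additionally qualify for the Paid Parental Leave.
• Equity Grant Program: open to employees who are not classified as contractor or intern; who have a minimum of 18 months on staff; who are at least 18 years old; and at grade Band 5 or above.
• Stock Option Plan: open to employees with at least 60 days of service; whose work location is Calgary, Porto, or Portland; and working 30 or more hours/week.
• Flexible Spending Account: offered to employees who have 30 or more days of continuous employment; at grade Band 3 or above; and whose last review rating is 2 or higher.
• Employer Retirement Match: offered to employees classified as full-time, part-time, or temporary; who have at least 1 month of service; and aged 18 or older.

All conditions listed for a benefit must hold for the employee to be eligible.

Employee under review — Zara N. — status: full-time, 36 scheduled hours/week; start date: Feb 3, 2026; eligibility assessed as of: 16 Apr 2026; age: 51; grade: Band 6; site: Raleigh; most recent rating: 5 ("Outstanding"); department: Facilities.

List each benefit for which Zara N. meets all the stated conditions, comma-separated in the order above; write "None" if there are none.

Service from Feb 3, 2026 to 16 Apr 2026: 72 days.
Paid Parental Leave — status full-time ✗ (requires part-time or temporary) → not eligible.
Dental Plan — status full-time ✓ (not excluded); service 72 days < 2 years (≈730 days) ✗ → not eligible.
Equity Grant Program — status full-time ✓ (not excluded); service 72 days < 18 months (≈540 days) ✗ → not eligible.
Stock Option Plan — service 72 days ≥ 60 days ✓; site Raleigh ✗ (not Calgary, Porto, or Portland) → not eligible.
Flexible Spending Account — service 72 days ≥ 30 days ✓; grade Band 6 ≥ Band 3 ✓; rating 5 ≥ 2 ✓ → eligible.
Employer Retirement Match — status full-time ✓; service 72 days ≥ 1 month (≈30 days) ✓; age 51 ≥ 18 ✓ → eligible.

Flexible Spending Account, Employer Retirement Match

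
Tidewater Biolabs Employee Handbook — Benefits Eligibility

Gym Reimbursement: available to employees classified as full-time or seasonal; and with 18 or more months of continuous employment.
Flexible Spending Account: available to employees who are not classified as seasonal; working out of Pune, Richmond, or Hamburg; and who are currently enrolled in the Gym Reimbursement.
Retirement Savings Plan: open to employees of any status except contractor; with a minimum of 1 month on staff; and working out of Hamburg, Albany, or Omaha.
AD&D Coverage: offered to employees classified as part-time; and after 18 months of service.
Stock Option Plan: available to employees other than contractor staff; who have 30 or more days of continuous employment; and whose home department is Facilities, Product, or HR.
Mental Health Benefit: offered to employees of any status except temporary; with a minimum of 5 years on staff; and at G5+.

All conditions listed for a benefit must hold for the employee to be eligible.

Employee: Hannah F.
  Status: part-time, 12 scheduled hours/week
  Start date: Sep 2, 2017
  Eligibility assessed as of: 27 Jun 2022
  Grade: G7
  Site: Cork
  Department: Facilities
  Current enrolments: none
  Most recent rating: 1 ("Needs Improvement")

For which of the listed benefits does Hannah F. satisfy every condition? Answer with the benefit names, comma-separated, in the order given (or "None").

Service from Sep 2, 2017 to 27 Jun 2022: 1759 days.
Gym Reimbursement — status part-time ✗ (requires full-time or seasonal) → not eligible.
Flexible Spending Account — status part-time ✓ (not excluded); site Cork ✗ (not Pune, Richmond, or Hamburg) → not eligible.
Retirement Savings Plan — status part-time ✓ (not excluded); service 1759 days ≥ 1 month (≈30 days) ✓; site Cork ✗ (not Hamburg, Albany, or Omaha) → not eligible.
AD&D Coverage — status part-time ✓; service 1759 days ≥ 18 months (≈540 days) ✓ → eligible.
Stock Option Plan — status part-time ✓ (not excluded); service 1759 days ≥ 30 days ✓; dept Facilities ✓ → eligible.
Mental Health Benefit — status part-time ✓ (not excluded); service 1759 days < 5 years (≈1825 days) ✗ → not eligible.

AD&D Coverage, Stock Option Plan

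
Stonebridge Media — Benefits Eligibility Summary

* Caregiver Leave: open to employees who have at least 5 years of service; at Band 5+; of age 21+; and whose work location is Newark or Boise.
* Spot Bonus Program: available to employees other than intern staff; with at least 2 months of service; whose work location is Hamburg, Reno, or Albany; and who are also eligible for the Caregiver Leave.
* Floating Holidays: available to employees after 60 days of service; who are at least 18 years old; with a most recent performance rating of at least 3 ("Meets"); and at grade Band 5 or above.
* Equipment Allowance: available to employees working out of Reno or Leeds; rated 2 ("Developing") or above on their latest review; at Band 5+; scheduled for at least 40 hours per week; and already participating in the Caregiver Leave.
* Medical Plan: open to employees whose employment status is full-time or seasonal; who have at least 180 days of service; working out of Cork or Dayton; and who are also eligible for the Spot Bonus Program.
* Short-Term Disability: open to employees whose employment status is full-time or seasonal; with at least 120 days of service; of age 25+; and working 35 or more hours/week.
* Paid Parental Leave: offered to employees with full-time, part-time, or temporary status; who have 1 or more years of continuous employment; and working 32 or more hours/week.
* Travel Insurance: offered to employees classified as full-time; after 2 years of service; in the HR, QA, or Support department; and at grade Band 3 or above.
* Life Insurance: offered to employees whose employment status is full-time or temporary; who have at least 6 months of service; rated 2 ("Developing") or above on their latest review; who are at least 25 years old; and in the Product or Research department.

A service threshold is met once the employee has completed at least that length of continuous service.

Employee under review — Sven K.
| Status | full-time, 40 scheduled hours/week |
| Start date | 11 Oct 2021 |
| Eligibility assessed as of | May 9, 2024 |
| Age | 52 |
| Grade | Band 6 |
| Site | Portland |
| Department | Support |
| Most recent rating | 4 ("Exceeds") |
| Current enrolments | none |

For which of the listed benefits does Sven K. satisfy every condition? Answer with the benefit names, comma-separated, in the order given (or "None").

Service from 11 Oct 2021 to May 9, 2024: 941 days.
Caregiver Leave — service 941 days < 5 years (≈1825 days) ✗ → not eligible.
Spot Bonus Program — status full-time ✓ (not excluded); service 941 days ≥ 2 months (≈60 days) ✓; site Portland ✗ (not Hamburg, Reno, or Albany) → not eligible.
Floating Holidays — service 941 days ≥ 60 days ✓; age 52 ≥ 18 ✓; rating 4 ≥ 3 ✓; grade Band 6 ≥ Band 5 ✓ → eligible.
Equipment Allowance — site Portland ✗ (not Reno or Leeds) → not eligible.
Medical Plan — status full-time ✓; service 941 days ≥ 180 days ✓; site Portland ✗ (not Cork or Dayton) → not eligible.
Short-Term Disability — status full-time ✓; service 941 days ≥ 120 days ✓; age 52 ≥ 25 ✓; 40 hrs/wk ≥ 35 ✓ → eligible.
Paid Parental Leave — status full-time ✓; service 941 days ≥ 1 year (≈365 days) ✓; 40 hrs/wk ≥ 32 ✓ → eligible.
Travel Insurance — status full-time ✓; service 941 days ≥ 2 years (≈730 days) ✓; dept Support ✓; grade Band 6 ≥ Band 3 ✓ → eligible.
Life Insurance — status full-time ✓; service 941 days ≥ 6 months (≈180 days) ✓; rating 4 ≥ 2 ✓; age 52 ≥ 25 ✓; dept Support ✗ → not eligible.

Floating Holidays, Short-Term Disability, Paid Parental Leave, Travel Insurance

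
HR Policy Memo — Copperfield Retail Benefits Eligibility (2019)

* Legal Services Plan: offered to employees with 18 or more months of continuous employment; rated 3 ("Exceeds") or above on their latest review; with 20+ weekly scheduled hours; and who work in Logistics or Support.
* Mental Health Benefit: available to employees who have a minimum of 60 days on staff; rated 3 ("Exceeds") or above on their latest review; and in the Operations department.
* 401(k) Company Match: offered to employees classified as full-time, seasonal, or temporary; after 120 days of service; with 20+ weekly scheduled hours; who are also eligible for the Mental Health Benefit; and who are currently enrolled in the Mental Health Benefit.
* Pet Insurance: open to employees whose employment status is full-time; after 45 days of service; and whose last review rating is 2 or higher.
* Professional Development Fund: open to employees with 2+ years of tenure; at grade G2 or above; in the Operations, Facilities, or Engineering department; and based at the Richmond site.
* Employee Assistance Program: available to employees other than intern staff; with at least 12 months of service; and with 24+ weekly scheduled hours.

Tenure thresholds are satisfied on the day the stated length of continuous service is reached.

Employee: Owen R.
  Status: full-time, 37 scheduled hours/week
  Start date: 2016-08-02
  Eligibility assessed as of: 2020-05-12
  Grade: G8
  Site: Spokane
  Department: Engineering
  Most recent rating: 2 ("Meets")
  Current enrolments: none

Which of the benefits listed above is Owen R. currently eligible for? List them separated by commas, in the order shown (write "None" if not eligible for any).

Service from 2016-08-02 to 2020-05-12: 1379 days.
Legal Services Plan — service 1379 days ≥ 18 months (≈540 days) ✓; rating 2 < 3 ✗ → not eligible.
Mental Health Benefit — service 1379 days ≥ 60 days ✓; rating 2 < 3 ✗ → not eligible.
401(k) Company Match — status full-time ✓; service 1379 days ≥ 120 days ✓; 37 hrs/wk ≥ 20 ✓; not eligible for Mental Health Benefit ✗ → not eligible.
Pet Insurance — status full-time ✓; service 1379 days ≥ 45 days ✓; rating 2 ≥ 2 ✓ → eligible.
Professional Development Fund — service 1379 days ≥ 2 years (≈730 days) ✓; grade G8 ≥ G2 ✓; dept Engineering ✓; site Spokane ✗ (not Richmond) → not eligible.
Employee Assistance Program — status full-time ✓ (not excluded); service 1379 days ≥ 12 months (≈360 days) ✓; 37 hrs/wk ≥ 24 ✓ → eligible.

Pet Insurance, Employee Assistance Program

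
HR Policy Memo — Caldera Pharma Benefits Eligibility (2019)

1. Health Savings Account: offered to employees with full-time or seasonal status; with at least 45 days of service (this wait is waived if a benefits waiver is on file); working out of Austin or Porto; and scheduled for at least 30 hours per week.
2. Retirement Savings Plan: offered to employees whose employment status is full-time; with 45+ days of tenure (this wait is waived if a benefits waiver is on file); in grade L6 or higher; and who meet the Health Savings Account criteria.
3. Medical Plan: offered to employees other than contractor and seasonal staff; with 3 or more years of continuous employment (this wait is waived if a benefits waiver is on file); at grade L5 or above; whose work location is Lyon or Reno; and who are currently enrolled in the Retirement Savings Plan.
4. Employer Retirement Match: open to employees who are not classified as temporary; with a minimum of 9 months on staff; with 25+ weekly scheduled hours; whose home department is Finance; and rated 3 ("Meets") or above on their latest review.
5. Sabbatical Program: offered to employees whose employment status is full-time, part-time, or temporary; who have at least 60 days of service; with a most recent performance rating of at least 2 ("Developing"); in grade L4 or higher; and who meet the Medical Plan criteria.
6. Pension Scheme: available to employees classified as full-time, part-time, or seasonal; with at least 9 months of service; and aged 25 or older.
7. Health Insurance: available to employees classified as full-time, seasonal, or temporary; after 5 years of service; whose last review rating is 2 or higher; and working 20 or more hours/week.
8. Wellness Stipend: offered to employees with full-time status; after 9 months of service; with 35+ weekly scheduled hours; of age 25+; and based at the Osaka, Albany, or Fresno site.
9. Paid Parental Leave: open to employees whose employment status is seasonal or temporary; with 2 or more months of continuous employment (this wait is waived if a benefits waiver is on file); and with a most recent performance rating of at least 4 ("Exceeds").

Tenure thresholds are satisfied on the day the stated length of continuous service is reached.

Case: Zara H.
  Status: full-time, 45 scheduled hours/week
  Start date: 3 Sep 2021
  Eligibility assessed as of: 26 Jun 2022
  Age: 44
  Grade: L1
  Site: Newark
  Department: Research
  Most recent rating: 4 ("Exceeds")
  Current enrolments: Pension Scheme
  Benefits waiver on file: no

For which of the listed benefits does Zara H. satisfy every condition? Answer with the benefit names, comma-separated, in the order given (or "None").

Service from 3 Sep 2021 to 26 Jun 2022: 296 days.
Health Savings Account — status full-time ✓; no waiver, service 296 days ≥ 45 days ✓; site Newark ✗ (not Austin or Porto) → not eligible.
Retirement Savings Plan — status full-time ✓; no waiver, service 296 days ≥ 45 days ✓; grade L1 < L6 ✗ → not eligible.
Medical Plan — status full-time ✓ (not excluded); no waiver, service 296 days < 3 years (≈1095 days) ✗ → not eligible.
Employer Retirement Match — status full-time ✓ (not excluded); service 296 days ≥ 9 months (≈270 days) ✓; 45 hrs/wk ≥ 25 ✓; dept Research ✗ → not eligible.
Sabbatical Program — status full-time ✓; service 296 days ≥ 60 days ✓; rating 4 ≥ 2 ✓; grade L1 < L4 ✗ → not eligible.
Pension Scheme — status full-time ✓; service 296 days ≥ 9 months (≈270 days) ✓; age 44 ≥ 25 ✓ → eligible.
Health Insurance — status full-time ✓; service 296 days < 5 years (≈1825 days) ✗ → not eligible.
Wellness Stipend — status full-time ✓; service 296 days ≥ 9 months (≈270 days) ✓; 45 hrs/wk ≥ 35 ✓; age 44 ≥ 25 ✓; site Newark ✗ (not Osaka, Albany, or Fresno) → not eligible.
Paid Parental Leave — status full-time ✗ (requires seasonal or temporary) → not eligible.

Pension Scheme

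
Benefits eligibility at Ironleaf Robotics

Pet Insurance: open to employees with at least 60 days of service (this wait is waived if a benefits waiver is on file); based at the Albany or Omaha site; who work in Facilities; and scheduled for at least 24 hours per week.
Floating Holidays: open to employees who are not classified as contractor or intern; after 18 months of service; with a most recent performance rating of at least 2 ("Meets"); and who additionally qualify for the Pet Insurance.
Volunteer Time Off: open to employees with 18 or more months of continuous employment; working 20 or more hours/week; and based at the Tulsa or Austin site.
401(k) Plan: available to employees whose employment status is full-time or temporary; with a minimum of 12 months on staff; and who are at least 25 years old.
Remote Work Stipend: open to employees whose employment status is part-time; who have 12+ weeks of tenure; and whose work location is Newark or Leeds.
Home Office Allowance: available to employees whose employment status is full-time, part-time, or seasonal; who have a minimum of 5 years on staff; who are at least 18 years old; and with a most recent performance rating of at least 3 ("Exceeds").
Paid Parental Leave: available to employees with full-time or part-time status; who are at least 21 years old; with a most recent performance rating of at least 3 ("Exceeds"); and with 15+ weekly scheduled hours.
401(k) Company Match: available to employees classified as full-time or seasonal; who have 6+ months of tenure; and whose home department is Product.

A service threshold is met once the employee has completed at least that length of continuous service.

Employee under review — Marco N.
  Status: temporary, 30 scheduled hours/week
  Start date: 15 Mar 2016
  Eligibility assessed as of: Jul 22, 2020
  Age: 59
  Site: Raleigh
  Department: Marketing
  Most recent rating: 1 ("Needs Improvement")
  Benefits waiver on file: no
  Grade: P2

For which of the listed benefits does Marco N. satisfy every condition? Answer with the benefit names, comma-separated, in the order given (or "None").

Service from 15 Mar 2016 to Jul 22, 2020: 1590 days.
Pet Insurance — no waiver, service 1590 days ≥ 60 days ✓; site Raleigh ✗ (not Albany or Omaha) → not eligible.
Floating Holidays — status temporary ✓ (not excluded); service 1590 days ≥ 18 months (≈540 days) ✓; rating 1 < 2 ✗ → not eligible.
Volunteer Time Off — service 1590 days ≥ 18 months (≈540 days) ✓; 30 hrs/wk ≥ 20 ✓; site Raleigh ✗ (not Tulsa or Austin) → not eligible.
401(k) Plan — status temporary ✓; service 1590 days ≥ 12 months (≈360 days) ✓; age 59 ≥ 25 ✓ → eligible.
Remote Work Stipend — status temporary ✗ (requires part-time) → not eligible.
Home Office Allowance — status temporary ✗ (requires full-time, part-time, or seasonal) → not eligible.
Paid Parental Leave — status temporary ✗ (requires full-time or part-time) → not eligible.
401(k) Company Match — status temporary ✗ (requires full-time or seasonal) → not eligible.

401(k) Plan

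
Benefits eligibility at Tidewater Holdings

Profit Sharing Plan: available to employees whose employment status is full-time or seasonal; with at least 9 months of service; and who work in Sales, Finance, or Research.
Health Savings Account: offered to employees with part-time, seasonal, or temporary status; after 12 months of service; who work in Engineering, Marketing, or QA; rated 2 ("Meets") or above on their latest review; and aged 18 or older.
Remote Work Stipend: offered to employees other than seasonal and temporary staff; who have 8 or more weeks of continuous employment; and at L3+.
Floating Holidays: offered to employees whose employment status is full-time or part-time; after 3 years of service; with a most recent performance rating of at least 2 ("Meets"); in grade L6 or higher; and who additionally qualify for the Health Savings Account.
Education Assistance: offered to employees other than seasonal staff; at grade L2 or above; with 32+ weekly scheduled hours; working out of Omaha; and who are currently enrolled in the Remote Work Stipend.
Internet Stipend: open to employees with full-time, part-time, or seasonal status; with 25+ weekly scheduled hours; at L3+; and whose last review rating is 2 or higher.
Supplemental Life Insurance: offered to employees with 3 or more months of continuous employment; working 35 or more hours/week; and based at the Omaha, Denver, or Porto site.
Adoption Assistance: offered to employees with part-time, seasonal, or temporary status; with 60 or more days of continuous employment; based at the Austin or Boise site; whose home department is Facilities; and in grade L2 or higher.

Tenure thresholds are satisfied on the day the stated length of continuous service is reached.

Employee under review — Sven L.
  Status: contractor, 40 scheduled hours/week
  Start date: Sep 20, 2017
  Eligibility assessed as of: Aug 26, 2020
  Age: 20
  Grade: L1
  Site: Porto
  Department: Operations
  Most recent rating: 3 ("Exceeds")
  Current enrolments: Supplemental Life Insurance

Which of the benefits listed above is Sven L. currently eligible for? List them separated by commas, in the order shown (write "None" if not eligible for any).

Supplemental Life Insurance

Service from Sep 20, 2017 to Aug 26, 2020: 1071 days.
Profit Sharing Plan — status contractor ✗ (requires full-time or seasonal) → not eligible.
Health Savings Account — status contractor ✗ (requires part-time, seasonal, or temporary) → not eligible.
Remote Work Stipend — status contractor ✓ (not excluded); service 1071 days ≥ 8 weeks (≈56 days) ✓; grade L1 < L3 ✗ → not eligible.
Floating Holidays — status contractor ✗ (requires full-time or part-time) → not eligible.
Education Assistance — status contractor ✓ (not excluded); grade L1 < L2 ✗ → not eligible.
Internet Stipend — status contractor ✗ (requires full-time, part-time, or seasonal) → not eligible.
Supplemental Life Insurance — service 1071 days ≥ 3 months (≈90 days) ✓; 40 hrs/wk ≥ 35 ✓; site Porto ✓ → eligible.
Adoption Assistance — status contractor ✗ (requires part-time, seasonal, or temporary) → not eligible.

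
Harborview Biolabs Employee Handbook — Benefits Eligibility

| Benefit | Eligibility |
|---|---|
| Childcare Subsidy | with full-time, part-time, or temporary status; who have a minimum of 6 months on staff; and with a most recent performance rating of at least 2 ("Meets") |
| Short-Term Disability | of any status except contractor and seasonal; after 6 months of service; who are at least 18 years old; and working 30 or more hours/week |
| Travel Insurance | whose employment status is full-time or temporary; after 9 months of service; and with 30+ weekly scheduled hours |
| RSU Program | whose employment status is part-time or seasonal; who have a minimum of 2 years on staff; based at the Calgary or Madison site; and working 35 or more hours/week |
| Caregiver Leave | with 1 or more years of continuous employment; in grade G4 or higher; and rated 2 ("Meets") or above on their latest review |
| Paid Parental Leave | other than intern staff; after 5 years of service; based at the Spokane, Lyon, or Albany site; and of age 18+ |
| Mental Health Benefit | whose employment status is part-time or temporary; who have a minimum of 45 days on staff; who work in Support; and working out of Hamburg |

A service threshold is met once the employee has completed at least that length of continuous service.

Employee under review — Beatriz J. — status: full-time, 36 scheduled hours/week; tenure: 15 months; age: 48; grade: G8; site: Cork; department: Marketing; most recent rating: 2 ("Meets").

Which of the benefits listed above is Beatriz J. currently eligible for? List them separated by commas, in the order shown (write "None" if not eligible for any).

Childcare Subsidy — status full-time ✓; service 15 months ≥ 6 months ✓; rating 2 ≥ 2 ✓ → eligible.
Short-Term Disability — status full-time ✓ (not excluded); service 15 months ≥ 6 months ✓; age 48 ≥ 18 ✓; 36 hrs/wk ≥ 30 ✓ → eligible.
Travel Insurance — status full-time ✓; service 15 months ≥ 9 months ✓; 36 hrs/wk ≥ 30 ✓ → eligible.
RSU Program — status full-time ✗ (requires part-time or seasonal) → not eligible.
Caregiver Leave — service 15 months ≥ 1 year (≈365 days) ✓; grade G8 ≥ G4 ✓; rating 2 ≥ 2 ✓ → eligible.
Paid Parental Leave — status full-time ✓ (not excluded); service 15 months < 5 years (≈1825 days) ✗ → not eligible.
Mental Health Benefit — status full-time ✗ (requires part-time or temporary) → not eligible.

Childcare Subsidy, Short-Term Disability, Travel Insurance, Caregiver Leave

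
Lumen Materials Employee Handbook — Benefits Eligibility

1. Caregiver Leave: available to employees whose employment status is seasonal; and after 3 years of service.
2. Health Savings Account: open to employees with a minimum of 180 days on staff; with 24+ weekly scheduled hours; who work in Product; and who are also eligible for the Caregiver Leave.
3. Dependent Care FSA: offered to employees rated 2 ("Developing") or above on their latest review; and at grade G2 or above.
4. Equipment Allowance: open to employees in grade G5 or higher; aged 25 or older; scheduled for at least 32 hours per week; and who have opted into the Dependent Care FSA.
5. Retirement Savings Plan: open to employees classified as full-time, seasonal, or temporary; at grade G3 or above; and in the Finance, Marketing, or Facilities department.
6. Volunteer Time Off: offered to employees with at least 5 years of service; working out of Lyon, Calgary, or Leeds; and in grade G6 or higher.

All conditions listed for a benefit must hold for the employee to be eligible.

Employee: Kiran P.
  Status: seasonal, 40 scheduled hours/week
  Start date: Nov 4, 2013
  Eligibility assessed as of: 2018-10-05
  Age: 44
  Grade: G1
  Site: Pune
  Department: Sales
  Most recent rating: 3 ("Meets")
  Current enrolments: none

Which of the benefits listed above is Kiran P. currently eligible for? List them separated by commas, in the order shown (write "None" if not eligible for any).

Caregiver Leave

Service from Nov 4, 2013 to 2018-10-05: 1796 days.
Caregiver Leave — status seasonal ✓; service 1796 days ≥ 3 years (≈1095 days) ✓ → eligible.
Health Savings Account — service 1796 days ≥ 180 days ✓; 40 hrs/wk ≥ 24 ✓; dept Sales ✗ → not eligible.
Dependent Care FSA — rating 3 ≥ 2 ✓; grade G1 < G2 ✗ → not eligible.
Equipment Allowance — grade G1 < G5 ✗ → not eligible.
Retirement Savings Plan — status seasonal ✓; grade G1 < G3 ✗ → not eligible.
Volunteer Time Off — service 1796 days < 5 years (≈1825 days) ✗ → not eligible.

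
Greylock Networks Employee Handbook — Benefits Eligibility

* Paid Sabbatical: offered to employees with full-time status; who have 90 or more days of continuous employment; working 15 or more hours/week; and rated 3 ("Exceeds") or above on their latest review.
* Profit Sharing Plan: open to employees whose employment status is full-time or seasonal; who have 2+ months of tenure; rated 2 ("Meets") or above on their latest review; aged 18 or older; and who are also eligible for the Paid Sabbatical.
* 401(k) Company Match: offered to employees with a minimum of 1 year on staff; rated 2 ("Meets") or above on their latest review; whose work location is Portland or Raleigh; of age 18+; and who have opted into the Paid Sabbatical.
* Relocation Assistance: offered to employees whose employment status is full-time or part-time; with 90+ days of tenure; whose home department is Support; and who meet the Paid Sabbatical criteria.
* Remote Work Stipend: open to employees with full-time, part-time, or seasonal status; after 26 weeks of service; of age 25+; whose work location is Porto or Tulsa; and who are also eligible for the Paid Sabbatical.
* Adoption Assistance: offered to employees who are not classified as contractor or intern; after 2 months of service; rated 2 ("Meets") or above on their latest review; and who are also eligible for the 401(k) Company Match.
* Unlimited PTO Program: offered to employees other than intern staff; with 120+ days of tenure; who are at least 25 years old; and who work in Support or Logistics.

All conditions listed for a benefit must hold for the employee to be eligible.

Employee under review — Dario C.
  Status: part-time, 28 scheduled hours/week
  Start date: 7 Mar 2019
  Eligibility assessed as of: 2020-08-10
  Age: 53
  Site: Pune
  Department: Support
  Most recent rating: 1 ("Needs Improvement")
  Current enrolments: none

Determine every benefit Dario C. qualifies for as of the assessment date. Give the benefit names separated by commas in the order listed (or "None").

Service from 7 Mar 2019 to 2020-08-10: 522 days.
Paid Sabbatical — status part-time ✗ (requires full-time) → not eligible.
Profit Sharing Plan — status part-time ✗ (requires full-time or seasonal) → not eligible.
401(k) Company Match — service 522 days ≥ 1 year (≈365 days) ✓; rating 1 < 2 ✗ → not eligible.
Relocation Assistance — status part-time ✓; service 522 days ≥ 90 days ✓; dept Support ✓; not eligible for Paid Sabbatical ✗ → not eligible.
Remote Work Stipend — status part-time ✓; service 522 days ≥ 26 weeks (≈182 days) ✓; age 53 ≥ 25 ✓; site Pune ✗ (not Porto or Tulsa) → not eligible.
Adoption Assistance — status part-time ✓ (not excluded); service 522 days ≥ 2 months (≈60 days) ✓; rating 1 < 2 ✗ → not eligible.
Unlimited PTO Program — status part-time ✓ (not excluded); service 522 days ≥ 120 days ✓; age 53 ≥ 25 ✓; dept Support ✓ → eligible.

Unlimited PTO Program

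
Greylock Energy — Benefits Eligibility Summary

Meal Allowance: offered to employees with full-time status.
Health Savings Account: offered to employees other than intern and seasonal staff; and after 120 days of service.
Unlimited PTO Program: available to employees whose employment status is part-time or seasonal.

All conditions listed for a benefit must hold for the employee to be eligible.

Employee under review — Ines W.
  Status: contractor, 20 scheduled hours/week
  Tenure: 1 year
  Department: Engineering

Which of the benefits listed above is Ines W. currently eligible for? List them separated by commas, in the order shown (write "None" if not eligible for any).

Health Savings Account

Meal Allowance — status contractor ✗ (requires full-time) → not eligible.
Health Savings Account — status contractor ✓ (not excluded); service 1 year ≥ 120 days ✓ → eligible.
Unlimited PTO Program — status contractor ✗ (requires part-time or seasonal) → not eligible.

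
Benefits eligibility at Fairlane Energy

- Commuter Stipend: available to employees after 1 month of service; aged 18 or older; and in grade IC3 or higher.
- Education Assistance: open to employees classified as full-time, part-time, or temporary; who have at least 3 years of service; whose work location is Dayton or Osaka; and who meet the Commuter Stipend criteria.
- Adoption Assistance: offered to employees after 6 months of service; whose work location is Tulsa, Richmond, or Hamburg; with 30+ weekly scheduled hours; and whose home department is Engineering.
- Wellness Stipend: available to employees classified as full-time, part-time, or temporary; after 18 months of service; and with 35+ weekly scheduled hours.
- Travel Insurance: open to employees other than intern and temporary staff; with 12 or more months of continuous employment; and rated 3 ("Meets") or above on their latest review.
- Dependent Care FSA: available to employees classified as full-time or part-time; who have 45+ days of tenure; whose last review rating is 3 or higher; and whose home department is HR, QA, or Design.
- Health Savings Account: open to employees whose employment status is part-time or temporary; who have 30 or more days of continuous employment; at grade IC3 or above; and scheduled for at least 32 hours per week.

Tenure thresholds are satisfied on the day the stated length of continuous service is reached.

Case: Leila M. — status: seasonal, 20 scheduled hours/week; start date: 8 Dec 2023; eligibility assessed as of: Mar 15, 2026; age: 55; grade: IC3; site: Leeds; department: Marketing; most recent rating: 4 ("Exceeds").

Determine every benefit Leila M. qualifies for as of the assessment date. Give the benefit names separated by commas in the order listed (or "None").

Commuter Stipend, Travel Insurance

Service from 8 Dec 2023 to Mar 15, 2026: 828 days.
Commuter Stipend — service 828 days ≥ 1 month (≈30 days) ✓; age 55 ≥ 18 ✓; grade IC3 ≥ IC3 ✓ → eligible.
Education Assistance — status seasonal ✗ (requires full-time, part-time, or temporary) → not eligible.
Adoption Assistance — service 828 days ≥ 6 months (≈180 days) ✓; site Leeds ✗ (not Tulsa, Richmond, or Hamburg) → not eligible.
Wellness Stipend — status seasonal ✗ (requires full-time, part-time, or temporary) → not eligible.
Travel Insurance — status seasonal ✓ (not excluded); service 828 days ≥ 12 months (≈360 days) ✓; rating 4 ≥ 3 ✓ → eligible.
Dependent Care FSA — status seasonal ✗ (requires full-time or part-time) → not eligible.
Health Savings Account — status seasonal ✗ (requires part-time or temporary) → not eligible.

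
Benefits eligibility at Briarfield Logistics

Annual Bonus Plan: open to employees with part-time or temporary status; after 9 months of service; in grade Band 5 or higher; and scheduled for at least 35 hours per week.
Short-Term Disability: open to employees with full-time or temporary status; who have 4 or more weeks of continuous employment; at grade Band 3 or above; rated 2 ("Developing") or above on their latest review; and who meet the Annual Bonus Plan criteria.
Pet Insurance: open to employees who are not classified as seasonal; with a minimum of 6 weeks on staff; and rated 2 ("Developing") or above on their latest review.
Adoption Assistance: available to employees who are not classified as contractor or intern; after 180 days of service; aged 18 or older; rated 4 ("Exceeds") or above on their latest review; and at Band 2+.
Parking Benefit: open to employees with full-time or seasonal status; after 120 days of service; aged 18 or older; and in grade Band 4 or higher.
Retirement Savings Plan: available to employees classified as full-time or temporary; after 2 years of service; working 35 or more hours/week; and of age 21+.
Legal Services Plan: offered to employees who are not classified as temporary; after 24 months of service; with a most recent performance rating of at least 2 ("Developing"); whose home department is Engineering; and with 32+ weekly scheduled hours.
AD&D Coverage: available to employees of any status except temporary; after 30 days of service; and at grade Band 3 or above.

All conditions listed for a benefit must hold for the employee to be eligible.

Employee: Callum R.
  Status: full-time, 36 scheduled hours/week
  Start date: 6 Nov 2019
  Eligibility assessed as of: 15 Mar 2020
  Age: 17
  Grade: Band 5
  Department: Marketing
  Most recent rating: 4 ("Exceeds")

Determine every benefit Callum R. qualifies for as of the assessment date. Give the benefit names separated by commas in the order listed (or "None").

Service from 6 Nov 2019 to 15 Mar 2020: 130 days.
Annual Bonus Plan — status full-time ✗ (requires part-time or temporary) → not eligible.
Short-Term Disability — status full-time ✓; service 130 days ≥ 4 weeks (≈28 days) ✓; grade Band 5 ≥ Band 3 ✓; rating 4 ≥ 2 ✓; not eligible for Annual Bonus Plan ✗ → not eligible.
Pet Insurance — status full-time ✓ (not excluded); service 130 days ≥ 6 weeks (≈42 days) ✓; rating 4 ≥ 2 ✓ → eligible.
Adoption Assistance — status full-time ✓ (not excluded); service 130 days < 180 days ✗ → not eligible.
Parking Benefit — status full-time ✓; service 130 days ≥ 120 days ✓; age 17 < 18 ✗ → not eligible.
Retirement Savings Plan — status full-time ✓; service 130 days < 2 years (≈730 days) ✗ → not eligible.
Legal Services Plan — status full-time ✓ (not excluded); service 130 days < 24 months (≈720 days) ✗ → not eligible.
AD&D Coverage — status full-time ✓ (not excluded); service 130 days ≥ 30 days ✓; grade Band 5 ≥ Band 3 ✓ → eligible.

Pet Insurance, AD&D Coverage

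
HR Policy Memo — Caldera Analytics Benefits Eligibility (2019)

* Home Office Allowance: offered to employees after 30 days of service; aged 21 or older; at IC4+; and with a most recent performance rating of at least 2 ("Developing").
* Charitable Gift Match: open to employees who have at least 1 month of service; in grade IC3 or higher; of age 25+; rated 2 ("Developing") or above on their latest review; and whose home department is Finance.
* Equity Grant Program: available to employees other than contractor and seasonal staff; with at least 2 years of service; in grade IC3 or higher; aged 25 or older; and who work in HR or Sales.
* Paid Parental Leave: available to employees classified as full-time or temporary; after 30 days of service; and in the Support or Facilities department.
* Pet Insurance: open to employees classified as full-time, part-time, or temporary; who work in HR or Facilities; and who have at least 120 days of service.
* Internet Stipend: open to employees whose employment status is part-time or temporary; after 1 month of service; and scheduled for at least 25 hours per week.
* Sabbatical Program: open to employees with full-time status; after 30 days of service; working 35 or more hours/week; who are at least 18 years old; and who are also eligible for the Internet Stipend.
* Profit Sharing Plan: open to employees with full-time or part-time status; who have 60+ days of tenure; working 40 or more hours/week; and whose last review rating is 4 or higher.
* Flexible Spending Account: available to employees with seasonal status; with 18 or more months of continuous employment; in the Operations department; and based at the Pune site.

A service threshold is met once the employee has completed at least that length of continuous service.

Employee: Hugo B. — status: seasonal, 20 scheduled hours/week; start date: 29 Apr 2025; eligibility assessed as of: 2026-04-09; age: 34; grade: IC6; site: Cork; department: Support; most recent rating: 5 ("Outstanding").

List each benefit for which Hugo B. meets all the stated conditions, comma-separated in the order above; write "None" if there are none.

Service from 29 Apr 2025 to 2026-04-09: 345 days.
Home Office Allowance — service 345 days ≥ 30 days ✓; age 34 ≥ 21 ✓; grade IC6 ≥ IC4 ✓; rating 5 ≥ 2 ✓ → eligible.
Charitable Gift Match — service 345 days ≥ 1 month (≈30 days) ✓; grade IC6 ≥ IC3 ✓; age 34 ≥ 25 ✓; rating 5 ≥ 2 ✓; dept Support ✗ → not eligible.
Equity Grant Program — status seasonal ✗ (excluded) → not eligible.
Paid Parental Leave — status seasonal ✗ (requires full-time or temporary) → not eligible.
Pet Insurance — status seasonal ✗ (requires full-time, part-time, or temporary) → not eligible.
Internet Stipend — status seasonal ✗ (requires part-time or temporary) → not eligible.
Sabbatical Program — status seasonal ✗ (requires full-time) → not eligible.
Profit Sharing Plan — status seasonal ✗ (requires full-time or part-time) → not eligible.
Flexible Spending Account — status seasonal ✓; service 345 days < 18 months (≈540 days) ✗ → not eligible.

Home Office Allowance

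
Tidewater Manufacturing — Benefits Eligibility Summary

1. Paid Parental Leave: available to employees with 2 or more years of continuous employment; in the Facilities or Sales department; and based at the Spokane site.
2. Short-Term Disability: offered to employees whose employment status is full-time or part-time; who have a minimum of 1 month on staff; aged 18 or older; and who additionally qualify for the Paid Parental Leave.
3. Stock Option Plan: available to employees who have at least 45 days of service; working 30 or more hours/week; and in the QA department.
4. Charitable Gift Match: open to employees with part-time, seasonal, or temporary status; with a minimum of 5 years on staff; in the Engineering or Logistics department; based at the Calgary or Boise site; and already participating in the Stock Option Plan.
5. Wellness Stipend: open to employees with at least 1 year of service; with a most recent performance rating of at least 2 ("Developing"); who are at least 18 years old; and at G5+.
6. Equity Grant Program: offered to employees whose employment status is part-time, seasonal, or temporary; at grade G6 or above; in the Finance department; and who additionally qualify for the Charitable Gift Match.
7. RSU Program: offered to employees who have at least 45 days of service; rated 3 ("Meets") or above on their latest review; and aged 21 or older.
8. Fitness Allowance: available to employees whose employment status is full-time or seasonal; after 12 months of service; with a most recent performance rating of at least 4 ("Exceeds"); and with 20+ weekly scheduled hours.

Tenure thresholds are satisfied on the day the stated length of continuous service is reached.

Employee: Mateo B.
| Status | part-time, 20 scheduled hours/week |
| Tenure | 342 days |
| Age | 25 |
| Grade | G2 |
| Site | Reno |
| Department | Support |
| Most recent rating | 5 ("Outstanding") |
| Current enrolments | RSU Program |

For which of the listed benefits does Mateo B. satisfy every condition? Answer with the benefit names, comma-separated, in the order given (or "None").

RSU Program

Paid Parental Leave — service 342 days < 2 years (≈730 days) ✗ → not eligible.
Short-Term Disability — status part-time ✓; service 342 days ≥ 1 month (≈30 days) ✓; age 25 ≥ 18 ✓; not eligible for Paid Parental Leave ✗ → not eligible.
Stock Option Plan — service 342 days ≥ 45 days ✓; 20 hrs/wk < 30 ✗ → not eligible.
Charitable Gift Match — status part-time ✓; service 342 days < 5 years (≈1825 days) ✗ → not eligible.
Wellness Stipend — service 342 days < 1 year (≈365 days) ✗ → not eligible.
Equity Grant Program — status part-time ✓; grade G2 < G6 ✗ → not eligible.
RSU Program — service 342 days ≥ 45 days ✓; rating 5 ≥ 3 ✓; age 25 ≥ 21 ✓ → eligible.
Fitness Allowance — status part-time ✗ (requires full-time or seasonal) → not eligible.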